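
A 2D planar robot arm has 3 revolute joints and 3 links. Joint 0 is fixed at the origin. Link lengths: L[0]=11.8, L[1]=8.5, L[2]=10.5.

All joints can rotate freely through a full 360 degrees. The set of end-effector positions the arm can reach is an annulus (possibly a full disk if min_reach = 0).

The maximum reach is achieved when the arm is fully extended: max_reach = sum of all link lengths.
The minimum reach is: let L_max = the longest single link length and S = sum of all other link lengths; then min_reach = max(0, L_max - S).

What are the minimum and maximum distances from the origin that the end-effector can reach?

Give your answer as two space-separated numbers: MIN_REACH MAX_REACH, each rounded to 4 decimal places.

Answer: 0.0000 30.8000

Derivation:
Link lengths: [11.8, 8.5, 10.5]
max_reach = 11.8 + 8.5 + 10.5 = 30.8
L_max = max([11.8, 8.5, 10.5]) = 11.8
S (sum of others) = 30.8 - 11.8 = 19
min_reach = max(0, 11.8 - 19) = max(0, -7.2) = 0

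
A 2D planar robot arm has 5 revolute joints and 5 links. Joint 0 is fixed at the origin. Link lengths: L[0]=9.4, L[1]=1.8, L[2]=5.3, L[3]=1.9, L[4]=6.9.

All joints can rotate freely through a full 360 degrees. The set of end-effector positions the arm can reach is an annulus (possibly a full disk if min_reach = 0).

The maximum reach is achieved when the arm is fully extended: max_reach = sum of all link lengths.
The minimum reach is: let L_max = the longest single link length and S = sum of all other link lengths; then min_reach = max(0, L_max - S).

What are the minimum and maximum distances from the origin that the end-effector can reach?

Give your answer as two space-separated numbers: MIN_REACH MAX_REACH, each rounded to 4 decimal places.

Answer: 0.0000 25.3000

Derivation:
Link lengths: [9.4, 1.8, 5.3, 1.9, 6.9]
max_reach = 9.4 + 1.8 + 5.3 + 1.9 + 6.9 = 25.3
L_max = max([9.4, 1.8, 5.3, 1.9, 6.9]) = 9.4
S (sum of others) = 25.3 - 9.4 = 15.9
min_reach = max(0, 9.4 - 15.9) = max(0, -6.5) = 0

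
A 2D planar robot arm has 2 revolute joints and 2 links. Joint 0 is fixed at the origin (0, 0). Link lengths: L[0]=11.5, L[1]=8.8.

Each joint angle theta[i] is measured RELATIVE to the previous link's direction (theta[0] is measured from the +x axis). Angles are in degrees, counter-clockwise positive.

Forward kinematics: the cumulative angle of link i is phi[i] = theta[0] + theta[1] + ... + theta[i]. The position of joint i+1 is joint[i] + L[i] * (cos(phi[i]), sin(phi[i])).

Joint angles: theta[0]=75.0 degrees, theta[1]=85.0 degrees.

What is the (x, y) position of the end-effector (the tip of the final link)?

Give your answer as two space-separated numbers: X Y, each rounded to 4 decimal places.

joint[0] = (0.0000, 0.0000)  (base)
link 0: phi[0] = 75 = 75 deg
  cos(75 deg) = 0.2588, sin(75 deg) = 0.9659
  joint[1] = (0.0000, 0.0000) + 11.5 * (0.2588, 0.9659) = (0.0000 + 2.9764, 0.0000 + 11.1081) = (2.9764, 11.1081)
link 1: phi[1] = 75 + 85 = 160 deg
  cos(160 deg) = -0.9397, sin(160 deg) = 0.3420
  joint[2] = (2.9764, 11.1081) + 8.8 * (-0.9397, 0.3420) = (2.9764 + -8.2693, 11.1081 + 3.0098) = (-5.2929, 14.1179)
End effector: (-5.2929, 14.1179)

Answer: -5.2929 14.1179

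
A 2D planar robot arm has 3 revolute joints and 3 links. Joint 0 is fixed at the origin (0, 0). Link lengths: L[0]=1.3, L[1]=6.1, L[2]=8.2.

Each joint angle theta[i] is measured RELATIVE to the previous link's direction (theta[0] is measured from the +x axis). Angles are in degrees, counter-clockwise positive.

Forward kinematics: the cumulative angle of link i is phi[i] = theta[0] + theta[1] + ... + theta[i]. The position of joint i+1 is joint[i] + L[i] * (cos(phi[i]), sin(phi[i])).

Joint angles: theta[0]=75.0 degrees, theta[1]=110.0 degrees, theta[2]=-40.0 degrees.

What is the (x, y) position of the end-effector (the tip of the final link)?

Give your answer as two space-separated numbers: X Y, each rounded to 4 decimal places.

joint[0] = (0.0000, 0.0000)  (base)
link 0: phi[0] = 75 = 75 deg
  cos(75 deg) = 0.2588, sin(75 deg) = 0.9659
  joint[1] = (0.0000, 0.0000) + 1.3 * (0.2588, 0.9659) = (0.0000 + 0.3365, 0.0000 + 1.2557) = (0.3365, 1.2557)
link 1: phi[1] = 75 + 110 = 185 deg
  cos(185 deg) = -0.9962, sin(185 deg) = -0.0872
  joint[2] = (0.3365, 1.2557) + 6.1 * (-0.9962, -0.0872) = (0.3365 + -6.0768, 1.2557 + -0.5317) = (-5.7403, 0.7241)
link 2: phi[2] = 75 + 110 + -40 = 145 deg
  cos(145 deg) = -0.8192, sin(145 deg) = 0.5736
  joint[3] = (-5.7403, 0.7241) + 8.2 * (-0.8192, 0.5736) = (-5.7403 + -6.7170, 0.7241 + 4.7033) = (-12.4574, 5.4274)
End effector: (-12.4574, 5.4274)

Answer: -12.4574 5.4274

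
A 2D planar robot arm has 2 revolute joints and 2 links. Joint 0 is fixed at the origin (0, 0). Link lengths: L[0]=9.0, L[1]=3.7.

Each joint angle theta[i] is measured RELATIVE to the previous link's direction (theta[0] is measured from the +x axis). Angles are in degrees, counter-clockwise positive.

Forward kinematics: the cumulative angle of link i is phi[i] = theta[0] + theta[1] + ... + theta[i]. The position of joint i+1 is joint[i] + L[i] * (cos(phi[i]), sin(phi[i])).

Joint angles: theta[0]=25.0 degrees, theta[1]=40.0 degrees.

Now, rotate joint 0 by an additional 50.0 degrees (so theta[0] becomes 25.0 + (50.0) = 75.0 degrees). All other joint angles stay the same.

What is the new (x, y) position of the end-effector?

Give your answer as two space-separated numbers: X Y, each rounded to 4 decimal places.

Answer: 0.7657 12.0467

Derivation:
joint[0] = (0.0000, 0.0000)  (base)
link 0: phi[0] = 75 = 75 deg
  cos(75 deg) = 0.2588, sin(75 deg) = 0.9659
  joint[1] = (0.0000, 0.0000) + 9 * (0.2588, 0.9659) = (0.0000 + 2.3294, 0.0000 + 8.6933) = (2.3294, 8.6933)
link 1: phi[1] = 75 + 40 = 115 deg
  cos(115 deg) = -0.4226, sin(115 deg) = 0.9063
  joint[2] = (2.3294, 8.6933) + 3.7 * (-0.4226, 0.9063) = (2.3294 + -1.5637, 8.6933 + 3.3533) = (0.7657, 12.0467)
End effector: (0.7657, 12.0467)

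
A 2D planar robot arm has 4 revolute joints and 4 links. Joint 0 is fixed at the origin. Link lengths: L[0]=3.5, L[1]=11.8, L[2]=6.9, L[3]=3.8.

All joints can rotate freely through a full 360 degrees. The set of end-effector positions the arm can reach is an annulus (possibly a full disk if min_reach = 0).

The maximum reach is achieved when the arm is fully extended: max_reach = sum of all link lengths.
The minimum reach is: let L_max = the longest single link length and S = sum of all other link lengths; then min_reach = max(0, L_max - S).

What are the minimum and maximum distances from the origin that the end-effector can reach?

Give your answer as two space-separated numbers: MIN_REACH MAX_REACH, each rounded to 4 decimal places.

Link lengths: [3.5, 11.8, 6.9, 3.8]
max_reach = 3.5 + 11.8 + 6.9 + 3.8 = 26
L_max = max([3.5, 11.8, 6.9, 3.8]) = 11.8
S (sum of others) = 26 - 11.8 = 14.2
min_reach = max(0, 11.8 - 14.2) = max(0, -2.4) = 0

Answer: 0.0000 26.0000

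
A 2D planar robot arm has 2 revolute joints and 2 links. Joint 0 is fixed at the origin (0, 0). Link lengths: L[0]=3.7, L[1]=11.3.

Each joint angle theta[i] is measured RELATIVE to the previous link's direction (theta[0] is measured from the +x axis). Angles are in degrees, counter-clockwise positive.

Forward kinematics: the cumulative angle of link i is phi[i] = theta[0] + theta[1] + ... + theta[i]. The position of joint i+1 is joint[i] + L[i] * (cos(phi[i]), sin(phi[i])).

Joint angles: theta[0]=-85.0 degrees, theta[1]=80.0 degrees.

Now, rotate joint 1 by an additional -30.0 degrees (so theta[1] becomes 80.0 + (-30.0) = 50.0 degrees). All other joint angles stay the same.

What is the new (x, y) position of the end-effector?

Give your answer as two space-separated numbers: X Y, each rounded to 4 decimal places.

joint[0] = (0.0000, 0.0000)  (base)
link 0: phi[0] = -85 = -85 deg
  cos(-85 deg) = 0.0872, sin(-85 deg) = -0.9962
  joint[1] = (0.0000, 0.0000) + 3.7 * (0.0872, -0.9962) = (0.0000 + 0.3225, 0.0000 + -3.6859) = (0.3225, -3.6859)
link 1: phi[1] = -85 + 50 = -35 deg
  cos(-35 deg) = 0.8192, sin(-35 deg) = -0.5736
  joint[2] = (0.3225, -3.6859) + 11.3 * (0.8192, -0.5736) = (0.3225 + 9.2564, -3.6859 + -6.4814) = (9.5789, -10.1673)
End effector: (9.5789, -10.1673)

Answer: 9.5789 -10.1673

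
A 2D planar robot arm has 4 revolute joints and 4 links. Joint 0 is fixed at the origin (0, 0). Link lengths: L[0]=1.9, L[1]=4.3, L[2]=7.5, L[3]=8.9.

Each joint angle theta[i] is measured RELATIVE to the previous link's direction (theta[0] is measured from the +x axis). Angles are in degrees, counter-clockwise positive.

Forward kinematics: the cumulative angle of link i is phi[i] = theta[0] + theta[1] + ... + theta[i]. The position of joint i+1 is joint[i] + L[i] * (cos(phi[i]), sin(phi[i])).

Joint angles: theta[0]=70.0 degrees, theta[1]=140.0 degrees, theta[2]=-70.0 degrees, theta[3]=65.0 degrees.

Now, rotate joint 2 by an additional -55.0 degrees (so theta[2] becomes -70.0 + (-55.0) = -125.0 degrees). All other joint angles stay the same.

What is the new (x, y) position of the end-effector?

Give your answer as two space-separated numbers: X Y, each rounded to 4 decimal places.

Answer: -10.1280 11.5569

Derivation:
joint[0] = (0.0000, 0.0000)  (base)
link 0: phi[0] = 70 = 70 deg
  cos(70 deg) = 0.3420, sin(70 deg) = 0.9397
  joint[1] = (0.0000, 0.0000) + 1.9 * (0.3420, 0.9397) = (0.0000 + 0.6498, 0.0000 + 1.7854) = (0.6498, 1.7854)
link 1: phi[1] = 70 + 140 = 210 deg
  cos(210 deg) = -0.8660, sin(210 deg) = -0.5000
  joint[2] = (0.6498, 1.7854) + 4.3 * (-0.8660, -0.5000) = (0.6498 + -3.7239, 1.7854 + -2.1500) = (-3.0741, -0.3646)
link 2: phi[2] = 70 + 140 + -125 = 85 deg
  cos(85 deg) = 0.0872, sin(85 deg) = 0.9962
  joint[3] = (-3.0741, -0.3646) + 7.5 * (0.0872, 0.9962) = (-3.0741 + 0.6537, -0.3646 + 7.4715) = (-2.4204, 7.1069)
link 3: phi[3] = 70 + 140 + -125 + 65 = 150 deg
  cos(150 deg) = -0.8660, sin(150 deg) = 0.5000
  joint[4] = (-2.4204, 7.1069) + 8.9 * (-0.8660, 0.5000) = (-2.4204 + -7.7076, 7.1069 + 4.4500) = (-10.1280, 11.5569)
End effector: (-10.1280, 11.5569)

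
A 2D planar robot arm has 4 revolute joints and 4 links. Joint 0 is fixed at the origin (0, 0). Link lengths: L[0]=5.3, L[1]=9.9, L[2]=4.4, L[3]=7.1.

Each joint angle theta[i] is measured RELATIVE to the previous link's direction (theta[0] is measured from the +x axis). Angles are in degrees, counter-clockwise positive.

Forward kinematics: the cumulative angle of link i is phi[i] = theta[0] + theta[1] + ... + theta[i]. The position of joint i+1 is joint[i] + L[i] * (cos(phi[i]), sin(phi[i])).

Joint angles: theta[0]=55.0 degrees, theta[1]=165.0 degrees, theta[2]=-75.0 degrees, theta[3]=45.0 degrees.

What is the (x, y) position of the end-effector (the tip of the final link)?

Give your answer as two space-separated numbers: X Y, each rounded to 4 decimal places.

Answer: -15.1403 -0.7313

Derivation:
joint[0] = (0.0000, 0.0000)  (base)
link 0: phi[0] = 55 = 55 deg
  cos(55 deg) = 0.5736, sin(55 deg) = 0.8192
  joint[1] = (0.0000, 0.0000) + 5.3 * (0.5736, 0.8192) = (0.0000 + 3.0400, 0.0000 + 4.3415) = (3.0400, 4.3415)
link 1: phi[1] = 55 + 165 = 220 deg
  cos(220 deg) = -0.7660, sin(220 deg) = -0.6428
  joint[2] = (3.0400, 4.3415) + 9.9 * (-0.7660, -0.6428) = (3.0400 + -7.5838, 4.3415 + -6.3636) = (-4.5439, -2.0221)
link 2: phi[2] = 55 + 165 + -75 = 145 deg
  cos(145 deg) = -0.8192, sin(145 deg) = 0.5736
  joint[3] = (-4.5439, -2.0221) + 4.4 * (-0.8192, 0.5736) = (-4.5439 + -3.6043, -2.0221 + 2.5237) = (-8.1482, 0.5016)
link 3: phi[3] = 55 + 165 + -75 + 45 = 190 deg
  cos(190 deg) = -0.9848, sin(190 deg) = -0.1736
  joint[4] = (-8.1482, 0.5016) + 7.1 * (-0.9848, -0.1736) = (-8.1482 + -6.9921, 0.5016 + -1.2329) = (-15.1403, -0.7313)
End effector: (-15.1403, -0.7313)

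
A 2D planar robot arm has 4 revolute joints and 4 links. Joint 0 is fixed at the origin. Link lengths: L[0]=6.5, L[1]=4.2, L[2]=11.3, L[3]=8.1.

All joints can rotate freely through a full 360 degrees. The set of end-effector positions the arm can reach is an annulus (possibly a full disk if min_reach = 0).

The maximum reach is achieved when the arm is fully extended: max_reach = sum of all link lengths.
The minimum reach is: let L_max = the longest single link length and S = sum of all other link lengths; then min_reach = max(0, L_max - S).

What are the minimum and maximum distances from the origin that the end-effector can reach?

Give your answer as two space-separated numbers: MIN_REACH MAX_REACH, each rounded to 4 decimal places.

Answer: 0.0000 30.1000

Derivation:
Link lengths: [6.5, 4.2, 11.3, 8.1]
max_reach = 6.5 + 4.2 + 11.3 + 8.1 = 30.1
L_max = max([6.5, 4.2, 11.3, 8.1]) = 11.3
S (sum of others) = 30.1 - 11.3 = 18.8
min_reach = max(0, 11.3 - 18.8) = max(0, -7.5) = 0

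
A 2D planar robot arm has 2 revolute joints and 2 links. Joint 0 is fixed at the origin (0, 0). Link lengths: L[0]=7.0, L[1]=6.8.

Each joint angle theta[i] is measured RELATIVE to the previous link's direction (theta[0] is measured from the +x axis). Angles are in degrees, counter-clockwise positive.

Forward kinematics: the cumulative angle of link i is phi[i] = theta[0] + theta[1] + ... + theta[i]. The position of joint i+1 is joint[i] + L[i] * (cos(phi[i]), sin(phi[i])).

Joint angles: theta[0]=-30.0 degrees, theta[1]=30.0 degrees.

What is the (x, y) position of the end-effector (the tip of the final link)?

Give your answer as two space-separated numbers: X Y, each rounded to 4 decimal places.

joint[0] = (0.0000, 0.0000)  (base)
link 0: phi[0] = -30 = -30 deg
  cos(-30 deg) = 0.8660, sin(-30 deg) = -0.5000
  joint[1] = (0.0000, 0.0000) + 7 * (0.8660, -0.5000) = (0.0000 + 6.0622, 0.0000 + -3.5000) = (6.0622, -3.5000)
link 1: phi[1] = -30 + 30 = 0 deg
  cos(0 deg) = 1.0000, sin(0 deg) = 0.0000
  joint[2] = (6.0622, -3.5000) + 6.8 * (1.0000, 0.0000) = (6.0622 + 6.8000, -3.5000 + 0.0000) = (12.8622, -3.5000)
End effector: (12.8622, -3.5000)

Answer: 12.8622 -3.5000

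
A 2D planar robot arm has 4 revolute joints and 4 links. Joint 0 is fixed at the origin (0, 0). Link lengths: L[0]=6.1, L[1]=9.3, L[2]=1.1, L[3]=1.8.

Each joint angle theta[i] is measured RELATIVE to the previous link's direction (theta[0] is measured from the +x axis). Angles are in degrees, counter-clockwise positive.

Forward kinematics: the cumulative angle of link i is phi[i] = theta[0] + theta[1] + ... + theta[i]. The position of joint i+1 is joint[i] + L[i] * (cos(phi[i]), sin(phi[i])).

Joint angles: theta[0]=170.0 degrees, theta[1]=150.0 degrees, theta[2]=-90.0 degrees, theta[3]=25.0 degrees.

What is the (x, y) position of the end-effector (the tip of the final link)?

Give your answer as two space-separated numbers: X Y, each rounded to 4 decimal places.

joint[0] = (0.0000, 0.0000)  (base)
link 0: phi[0] = 170 = 170 deg
  cos(170 deg) = -0.9848, sin(170 deg) = 0.1736
  joint[1] = (0.0000, 0.0000) + 6.1 * (-0.9848, 0.1736) = (0.0000 + -6.0073, 0.0000 + 1.0593) = (-6.0073, 1.0593)
link 1: phi[1] = 170 + 150 = 320 deg
  cos(320 deg) = 0.7660, sin(320 deg) = -0.6428
  joint[2] = (-6.0073, 1.0593) + 9.3 * (0.7660, -0.6428) = (-6.0073 + 7.1242, 1.0593 + -5.9779) = (1.1169, -4.9187)
link 2: phi[2] = 170 + 150 + -90 = 230 deg
  cos(230 deg) = -0.6428, sin(230 deg) = -0.7660
  joint[3] = (1.1169, -4.9187) + 1.1 * (-0.6428, -0.7660) = (1.1169 + -0.7071, -4.9187 + -0.8426) = (0.4098, -5.7613)
link 3: phi[3] = 170 + 150 + -90 + 25 = 255 deg
  cos(255 deg) = -0.2588, sin(255 deg) = -0.9659
  joint[4] = (0.4098, -5.7613) + 1.8 * (-0.2588, -0.9659) = (0.4098 + -0.4659, -5.7613 + -1.7387) = (-0.0561, -7.5000)
End effector: (-0.0561, -7.5000)

Answer: -0.0561 -7.5000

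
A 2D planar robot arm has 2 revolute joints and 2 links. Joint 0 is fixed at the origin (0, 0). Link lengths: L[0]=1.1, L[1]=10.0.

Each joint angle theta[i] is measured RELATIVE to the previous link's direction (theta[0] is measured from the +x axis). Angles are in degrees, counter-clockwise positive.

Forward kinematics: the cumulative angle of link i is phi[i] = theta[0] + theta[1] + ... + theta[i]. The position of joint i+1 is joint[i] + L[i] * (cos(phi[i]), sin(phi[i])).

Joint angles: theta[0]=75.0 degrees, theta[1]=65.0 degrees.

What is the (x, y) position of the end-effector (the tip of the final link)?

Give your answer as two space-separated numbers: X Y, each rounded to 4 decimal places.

Answer: -7.3757 7.4904

Derivation:
joint[0] = (0.0000, 0.0000)  (base)
link 0: phi[0] = 75 = 75 deg
  cos(75 deg) = 0.2588, sin(75 deg) = 0.9659
  joint[1] = (0.0000, 0.0000) + 1.1 * (0.2588, 0.9659) = (0.0000 + 0.2847, 0.0000 + 1.0625) = (0.2847, 1.0625)
link 1: phi[1] = 75 + 65 = 140 deg
  cos(140 deg) = -0.7660, sin(140 deg) = 0.6428
  joint[2] = (0.2847, 1.0625) + 10 * (-0.7660, 0.6428) = (0.2847 + -7.6604, 1.0625 + 6.4279) = (-7.3757, 7.4904)
End effector: (-7.3757, 7.4904)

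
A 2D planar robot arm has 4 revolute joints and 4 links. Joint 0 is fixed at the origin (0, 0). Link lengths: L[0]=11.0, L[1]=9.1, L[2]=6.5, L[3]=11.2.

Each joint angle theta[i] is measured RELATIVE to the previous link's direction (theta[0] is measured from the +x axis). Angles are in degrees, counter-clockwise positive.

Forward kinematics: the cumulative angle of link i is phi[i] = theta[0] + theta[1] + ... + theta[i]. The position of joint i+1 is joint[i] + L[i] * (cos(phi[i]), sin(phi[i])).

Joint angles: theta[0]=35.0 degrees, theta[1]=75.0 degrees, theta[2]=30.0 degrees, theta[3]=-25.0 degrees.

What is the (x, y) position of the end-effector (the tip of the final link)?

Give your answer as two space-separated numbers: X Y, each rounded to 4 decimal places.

Answer: -3.8143 29.1893

Derivation:
joint[0] = (0.0000, 0.0000)  (base)
link 0: phi[0] = 35 = 35 deg
  cos(35 deg) = 0.8192, sin(35 deg) = 0.5736
  joint[1] = (0.0000, 0.0000) + 11 * (0.8192, 0.5736) = (0.0000 + 9.0107, 0.0000 + 6.3093) = (9.0107, 6.3093)
link 1: phi[1] = 35 + 75 = 110 deg
  cos(110 deg) = -0.3420, sin(110 deg) = 0.9397
  joint[2] = (9.0107, 6.3093) + 9.1 * (-0.3420, 0.9397) = (9.0107 + -3.1124, 6.3093 + 8.5512) = (5.8983, 14.8605)
link 2: phi[2] = 35 + 75 + 30 = 140 deg
  cos(140 deg) = -0.7660, sin(140 deg) = 0.6428
  joint[3] = (5.8983, 14.8605) + 6.5 * (-0.7660, 0.6428) = (5.8983 + -4.9793, 14.8605 + 4.1781) = (0.9190, 19.0387)
link 3: phi[3] = 35 + 75 + 30 + -25 = 115 deg
  cos(115 deg) = -0.4226, sin(115 deg) = 0.9063
  joint[4] = (0.9190, 19.0387) + 11.2 * (-0.4226, 0.9063) = (0.9190 + -4.7333, 19.0387 + 10.1506) = (-3.8143, 29.1893)
End effector: (-3.8143, 29.1893)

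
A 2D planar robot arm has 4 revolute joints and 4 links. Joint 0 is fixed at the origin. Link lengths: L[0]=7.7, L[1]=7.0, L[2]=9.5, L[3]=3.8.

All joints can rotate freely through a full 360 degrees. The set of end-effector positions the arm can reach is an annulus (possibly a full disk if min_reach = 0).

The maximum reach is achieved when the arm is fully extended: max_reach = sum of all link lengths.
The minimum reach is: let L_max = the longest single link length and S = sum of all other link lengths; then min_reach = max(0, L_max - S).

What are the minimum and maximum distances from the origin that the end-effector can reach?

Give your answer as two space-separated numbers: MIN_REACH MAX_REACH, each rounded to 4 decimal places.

Link lengths: [7.7, 7.0, 9.5, 3.8]
max_reach = 7.7 + 7 + 9.5 + 3.8 = 28
L_max = max([7.7, 7.0, 9.5, 3.8]) = 9.5
S (sum of others) = 28 - 9.5 = 18.5
min_reach = max(0, 9.5 - 18.5) = max(0, -9) = 0

Answer: 0.0000 28.0000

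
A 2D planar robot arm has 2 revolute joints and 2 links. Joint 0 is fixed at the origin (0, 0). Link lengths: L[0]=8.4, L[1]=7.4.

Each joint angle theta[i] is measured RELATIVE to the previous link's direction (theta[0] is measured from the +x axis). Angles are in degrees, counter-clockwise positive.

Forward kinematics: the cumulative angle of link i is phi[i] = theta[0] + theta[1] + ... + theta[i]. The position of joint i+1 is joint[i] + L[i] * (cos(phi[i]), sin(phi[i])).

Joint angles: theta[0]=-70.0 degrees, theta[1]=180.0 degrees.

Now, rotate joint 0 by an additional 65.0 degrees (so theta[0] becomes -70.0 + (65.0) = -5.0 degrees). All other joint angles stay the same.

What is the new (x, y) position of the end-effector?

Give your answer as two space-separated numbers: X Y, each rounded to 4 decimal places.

Answer: 0.9962 -0.0872

Derivation:
joint[0] = (0.0000, 0.0000)  (base)
link 0: phi[0] = -5 = -5 deg
  cos(-5 deg) = 0.9962, sin(-5 deg) = -0.0872
  joint[1] = (0.0000, 0.0000) + 8.4 * (0.9962, -0.0872) = (0.0000 + 8.3680, 0.0000 + -0.7321) = (8.3680, -0.7321)
link 1: phi[1] = -5 + 180 = 175 deg
  cos(175 deg) = -0.9962, sin(175 deg) = 0.0872
  joint[2] = (8.3680, -0.7321) + 7.4 * (-0.9962, 0.0872) = (8.3680 + -7.3718, -0.7321 + 0.6450) = (0.9962, -0.0872)
End effector: (0.9962, -0.0872)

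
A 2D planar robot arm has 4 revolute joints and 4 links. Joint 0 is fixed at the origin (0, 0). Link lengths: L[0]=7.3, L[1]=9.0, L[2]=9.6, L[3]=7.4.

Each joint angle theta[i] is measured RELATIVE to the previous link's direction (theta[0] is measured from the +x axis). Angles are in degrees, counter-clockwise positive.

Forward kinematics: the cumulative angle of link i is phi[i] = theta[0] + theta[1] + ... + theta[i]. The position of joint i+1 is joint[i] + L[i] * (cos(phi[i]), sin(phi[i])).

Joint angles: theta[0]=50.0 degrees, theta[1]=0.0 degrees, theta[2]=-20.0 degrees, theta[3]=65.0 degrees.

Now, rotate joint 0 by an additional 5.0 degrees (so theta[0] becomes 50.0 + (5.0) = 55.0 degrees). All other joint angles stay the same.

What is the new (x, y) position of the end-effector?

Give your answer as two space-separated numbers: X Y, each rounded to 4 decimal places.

Answer: 15.9282 26.1461

Derivation:
joint[0] = (0.0000, 0.0000)  (base)
link 0: phi[0] = 55 = 55 deg
  cos(55 deg) = 0.5736, sin(55 deg) = 0.8192
  joint[1] = (0.0000, 0.0000) + 7.3 * (0.5736, 0.8192) = (0.0000 + 4.1871, 0.0000 + 5.9798) = (4.1871, 5.9798)
link 1: phi[1] = 55 + 0 = 55 deg
  cos(55 deg) = 0.5736, sin(55 deg) = 0.8192
  joint[2] = (4.1871, 5.9798) + 9 * (0.5736, 0.8192) = (4.1871 + 5.1622, 5.9798 + 7.3724) = (9.3493, 13.3522)
link 2: phi[2] = 55 + 0 + -20 = 35 deg
  cos(35 deg) = 0.8192, sin(35 deg) = 0.5736
  joint[3] = (9.3493, 13.3522) + 9.6 * (0.8192, 0.5736) = (9.3493 + 7.8639, 13.3522 + 5.5063) = (17.2132, 18.8585)
link 3: phi[3] = 55 + 0 + -20 + 65 = 100 deg
  cos(100 deg) = -0.1736, sin(100 deg) = 0.9848
  joint[4] = (17.2132, 18.8585) + 7.4 * (-0.1736, 0.9848) = (17.2132 + -1.2850, 18.8585 + 7.2876) = (15.9282, 26.1461)
End effector: (15.9282, 26.1461)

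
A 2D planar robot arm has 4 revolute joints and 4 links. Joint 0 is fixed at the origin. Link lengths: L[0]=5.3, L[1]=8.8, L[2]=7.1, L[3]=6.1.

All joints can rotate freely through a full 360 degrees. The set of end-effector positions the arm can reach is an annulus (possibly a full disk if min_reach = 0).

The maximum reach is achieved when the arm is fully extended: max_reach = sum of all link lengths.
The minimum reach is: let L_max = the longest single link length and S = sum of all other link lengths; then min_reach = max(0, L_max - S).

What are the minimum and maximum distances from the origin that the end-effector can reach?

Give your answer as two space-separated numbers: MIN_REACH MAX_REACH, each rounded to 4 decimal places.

Answer: 0.0000 27.3000

Derivation:
Link lengths: [5.3, 8.8, 7.1, 6.1]
max_reach = 5.3 + 8.8 + 7.1 + 6.1 = 27.3
L_max = max([5.3, 8.8, 7.1, 6.1]) = 8.8
S (sum of others) = 27.3 - 8.8 = 18.5
min_reach = max(0, 8.8 - 18.5) = max(0, -9.7) = 0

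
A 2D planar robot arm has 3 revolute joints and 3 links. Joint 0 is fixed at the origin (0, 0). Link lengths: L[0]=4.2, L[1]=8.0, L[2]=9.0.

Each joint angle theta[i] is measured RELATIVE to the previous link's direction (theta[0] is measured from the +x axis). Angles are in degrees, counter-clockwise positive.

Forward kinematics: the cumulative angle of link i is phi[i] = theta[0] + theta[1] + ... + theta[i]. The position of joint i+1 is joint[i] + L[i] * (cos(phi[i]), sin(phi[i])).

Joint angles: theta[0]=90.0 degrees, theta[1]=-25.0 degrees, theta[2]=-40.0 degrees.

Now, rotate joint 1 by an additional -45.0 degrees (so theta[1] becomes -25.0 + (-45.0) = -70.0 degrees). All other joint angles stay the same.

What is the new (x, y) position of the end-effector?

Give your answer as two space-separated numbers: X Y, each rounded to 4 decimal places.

Answer: 15.9748 3.8580

Derivation:
joint[0] = (0.0000, 0.0000)  (base)
link 0: phi[0] = 90 = 90 deg
  cos(90 deg) = 0.0000, sin(90 deg) = 1.0000
  joint[1] = (0.0000, 0.0000) + 4.2 * (0.0000, 1.0000) = (0.0000 + 0.0000, 0.0000 + 4.2000) = (0.0000, 4.2000)
link 1: phi[1] = 90 + -70 = 20 deg
  cos(20 deg) = 0.9397, sin(20 deg) = 0.3420
  joint[2] = (0.0000, 4.2000) + 8 * (0.9397, 0.3420) = (0.0000 + 7.5175, 4.2000 + 2.7362) = (7.5175, 6.9362)
link 2: phi[2] = 90 + -70 + -40 = -20 deg
  cos(-20 deg) = 0.9397, sin(-20 deg) = -0.3420
  joint[3] = (7.5175, 6.9362) + 9 * (0.9397, -0.3420) = (7.5175 + 8.4572, 6.9362 + -3.0782) = (15.9748, 3.8580)
End effector: (15.9748, 3.8580)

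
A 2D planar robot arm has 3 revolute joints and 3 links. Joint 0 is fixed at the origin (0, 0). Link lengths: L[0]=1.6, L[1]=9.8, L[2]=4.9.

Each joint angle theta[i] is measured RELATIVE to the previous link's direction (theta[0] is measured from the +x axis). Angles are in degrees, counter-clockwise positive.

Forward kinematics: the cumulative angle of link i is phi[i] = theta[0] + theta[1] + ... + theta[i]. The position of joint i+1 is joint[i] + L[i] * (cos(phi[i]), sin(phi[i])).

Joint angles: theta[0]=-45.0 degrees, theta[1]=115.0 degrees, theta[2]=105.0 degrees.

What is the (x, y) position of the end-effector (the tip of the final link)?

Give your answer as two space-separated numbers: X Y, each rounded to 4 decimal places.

Answer: -0.3982 8.5047

Derivation:
joint[0] = (0.0000, 0.0000)  (base)
link 0: phi[0] = -45 = -45 deg
  cos(-45 deg) = 0.7071, sin(-45 deg) = -0.7071
  joint[1] = (0.0000, 0.0000) + 1.6 * (0.7071, -0.7071) = (0.0000 + 1.1314, 0.0000 + -1.1314) = (1.1314, -1.1314)
link 1: phi[1] = -45 + 115 = 70 deg
  cos(70 deg) = 0.3420, sin(70 deg) = 0.9397
  joint[2] = (1.1314, -1.1314) + 9.8 * (0.3420, 0.9397) = (1.1314 + 3.3518, -1.1314 + 9.2090) = (4.4832, 8.0776)
link 2: phi[2] = -45 + 115 + 105 = 175 deg
  cos(175 deg) = -0.9962, sin(175 deg) = 0.0872
  joint[3] = (4.4832, 8.0776) + 4.9 * (-0.9962, 0.0872) = (4.4832 + -4.8814, 8.0776 + 0.4271) = (-0.3982, 8.5047)
End effector: (-0.3982, 8.5047)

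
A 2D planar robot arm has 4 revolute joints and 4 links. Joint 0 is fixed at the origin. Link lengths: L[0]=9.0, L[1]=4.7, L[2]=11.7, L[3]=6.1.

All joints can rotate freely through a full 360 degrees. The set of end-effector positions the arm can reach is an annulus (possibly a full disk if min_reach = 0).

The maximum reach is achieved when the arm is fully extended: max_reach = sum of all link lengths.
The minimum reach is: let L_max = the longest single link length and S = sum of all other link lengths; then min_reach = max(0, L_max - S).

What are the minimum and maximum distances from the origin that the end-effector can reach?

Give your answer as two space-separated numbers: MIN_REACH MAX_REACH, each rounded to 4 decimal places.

Link lengths: [9.0, 4.7, 11.7, 6.1]
max_reach = 9 + 4.7 + 11.7 + 6.1 = 31.5
L_max = max([9.0, 4.7, 11.7, 6.1]) = 11.7
S (sum of others) = 31.5 - 11.7 = 19.8
min_reach = max(0, 11.7 - 19.8) = max(0, -8.1) = 0

Answer: 0.0000 31.5000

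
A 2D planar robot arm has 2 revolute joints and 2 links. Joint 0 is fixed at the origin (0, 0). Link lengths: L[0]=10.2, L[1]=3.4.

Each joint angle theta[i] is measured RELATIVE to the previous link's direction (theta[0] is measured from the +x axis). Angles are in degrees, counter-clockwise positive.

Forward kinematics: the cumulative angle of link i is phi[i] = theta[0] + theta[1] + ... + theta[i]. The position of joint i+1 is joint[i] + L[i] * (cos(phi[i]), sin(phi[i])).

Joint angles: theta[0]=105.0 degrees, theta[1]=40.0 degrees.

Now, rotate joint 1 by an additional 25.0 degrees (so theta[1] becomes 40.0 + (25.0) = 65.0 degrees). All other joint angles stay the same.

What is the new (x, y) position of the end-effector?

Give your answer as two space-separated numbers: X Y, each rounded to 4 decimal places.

joint[0] = (0.0000, 0.0000)  (base)
link 0: phi[0] = 105 = 105 deg
  cos(105 deg) = -0.2588, sin(105 deg) = 0.9659
  joint[1] = (0.0000, 0.0000) + 10.2 * (-0.2588, 0.9659) = (0.0000 + -2.6400, 0.0000 + 9.8524) = (-2.6400, 9.8524)
link 1: phi[1] = 105 + 65 = 170 deg
  cos(170 deg) = -0.9848, sin(170 deg) = 0.1736
  joint[2] = (-2.6400, 9.8524) + 3.4 * (-0.9848, 0.1736) = (-2.6400 + -3.3483, 9.8524 + 0.5904) = (-5.9883, 10.4428)
End effector: (-5.9883, 10.4428)

Answer: -5.9883 10.4428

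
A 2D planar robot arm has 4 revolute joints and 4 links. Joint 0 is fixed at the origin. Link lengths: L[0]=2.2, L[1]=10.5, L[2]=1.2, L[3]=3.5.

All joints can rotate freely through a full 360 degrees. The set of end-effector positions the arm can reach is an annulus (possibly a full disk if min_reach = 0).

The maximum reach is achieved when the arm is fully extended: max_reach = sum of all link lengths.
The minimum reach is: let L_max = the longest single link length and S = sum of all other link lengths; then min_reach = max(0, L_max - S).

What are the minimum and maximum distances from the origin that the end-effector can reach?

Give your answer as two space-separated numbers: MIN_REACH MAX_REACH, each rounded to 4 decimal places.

Link lengths: [2.2, 10.5, 1.2, 3.5]
max_reach = 2.2 + 10.5 + 1.2 + 3.5 = 17.4
L_max = max([2.2, 10.5, 1.2, 3.5]) = 10.5
S (sum of others) = 17.4 - 10.5 = 6.9
min_reach = max(0, 10.5 - 6.9) = max(0, 3.6) = 3.6

Answer: 3.6000 17.4000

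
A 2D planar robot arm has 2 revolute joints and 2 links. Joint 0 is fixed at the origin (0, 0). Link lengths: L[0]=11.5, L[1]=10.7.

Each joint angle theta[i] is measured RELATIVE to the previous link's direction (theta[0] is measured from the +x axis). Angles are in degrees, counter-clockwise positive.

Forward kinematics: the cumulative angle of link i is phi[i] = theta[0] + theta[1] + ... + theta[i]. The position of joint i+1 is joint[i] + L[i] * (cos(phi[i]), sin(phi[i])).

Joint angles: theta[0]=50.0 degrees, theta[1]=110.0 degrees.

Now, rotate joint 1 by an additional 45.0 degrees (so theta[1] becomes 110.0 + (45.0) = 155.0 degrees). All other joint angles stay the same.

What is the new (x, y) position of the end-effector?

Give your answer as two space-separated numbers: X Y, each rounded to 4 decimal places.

Answer: -2.3054 4.2875

Derivation:
joint[0] = (0.0000, 0.0000)  (base)
link 0: phi[0] = 50 = 50 deg
  cos(50 deg) = 0.6428, sin(50 deg) = 0.7660
  joint[1] = (0.0000, 0.0000) + 11.5 * (0.6428, 0.7660) = (0.0000 + 7.3921, 0.0000 + 8.8095) = (7.3921, 8.8095)
link 1: phi[1] = 50 + 155 = 205 deg
  cos(205 deg) = -0.9063, sin(205 deg) = -0.4226
  joint[2] = (7.3921, 8.8095) + 10.7 * (-0.9063, -0.4226) = (7.3921 + -9.6975, 8.8095 + -4.5220) = (-2.3054, 4.2875)
End effector: (-2.3054, 4.2875)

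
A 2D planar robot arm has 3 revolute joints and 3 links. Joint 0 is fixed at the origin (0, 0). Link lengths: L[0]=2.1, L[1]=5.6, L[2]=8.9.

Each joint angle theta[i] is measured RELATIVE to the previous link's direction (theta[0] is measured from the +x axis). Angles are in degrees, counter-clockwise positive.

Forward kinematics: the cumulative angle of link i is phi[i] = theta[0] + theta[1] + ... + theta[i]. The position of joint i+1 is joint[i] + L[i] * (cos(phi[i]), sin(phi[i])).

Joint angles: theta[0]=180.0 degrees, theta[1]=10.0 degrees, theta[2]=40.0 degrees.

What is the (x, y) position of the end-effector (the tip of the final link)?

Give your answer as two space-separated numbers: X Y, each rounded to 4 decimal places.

Answer: -13.3357 -7.7902

Derivation:
joint[0] = (0.0000, 0.0000)  (base)
link 0: phi[0] = 180 = 180 deg
  cos(180 deg) = -1.0000, sin(180 deg) = 0.0000
  joint[1] = (0.0000, 0.0000) + 2.1 * (-1.0000, 0.0000) = (0.0000 + -2.1000, 0.0000 + 0.0000) = (-2.1000, 0.0000)
link 1: phi[1] = 180 + 10 = 190 deg
  cos(190 deg) = -0.9848, sin(190 deg) = -0.1736
  joint[2] = (-2.1000, 0.0000) + 5.6 * (-0.9848, -0.1736) = (-2.1000 + -5.5149, 0.0000 + -0.9724) = (-7.6149, -0.9724)
link 2: phi[2] = 180 + 10 + 40 = 230 deg
  cos(230 deg) = -0.6428, sin(230 deg) = -0.7660
  joint[3] = (-7.6149, -0.9724) + 8.9 * (-0.6428, -0.7660) = (-7.6149 + -5.7208, -0.9724 + -6.8178) = (-13.3357, -7.7902)
End effector: (-13.3357, -7.7902)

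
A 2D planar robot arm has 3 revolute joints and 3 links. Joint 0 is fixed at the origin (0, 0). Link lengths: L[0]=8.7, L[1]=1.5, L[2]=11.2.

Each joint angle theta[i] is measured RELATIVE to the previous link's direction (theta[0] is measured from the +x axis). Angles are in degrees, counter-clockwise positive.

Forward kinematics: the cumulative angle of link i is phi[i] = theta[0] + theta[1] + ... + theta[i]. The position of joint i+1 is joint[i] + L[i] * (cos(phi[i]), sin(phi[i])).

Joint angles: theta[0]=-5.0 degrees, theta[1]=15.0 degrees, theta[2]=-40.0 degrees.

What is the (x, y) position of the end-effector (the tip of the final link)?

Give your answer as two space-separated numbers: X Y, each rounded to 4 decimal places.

Answer: 19.8436 -6.0978

Derivation:
joint[0] = (0.0000, 0.0000)  (base)
link 0: phi[0] = -5 = -5 deg
  cos(-5 deg) = 0.9962, sin(-5 deg) = -0.0872
  joint[1] = (0.0000, 0.0000) + 8.7 * (0.9962, -0.0872) = (0.0000 + 8.6669, 0.0000 + -0.7583) = (8.6669, -0.7583)
link 1: phi[1] = -5 + 15 = 10 deg
  cos(10 deg) = 0.9848, sin(10 deg) = 0.1736
  joint[2] = (8.6669, -0.7583) + 1.5 * (0.9848, 0.1736) = (8.6669 + 1.4772, -0.7583 + 0.2605) = (10.1441, -0.4978)
link 2: phi[2] = -5 + 15 + -40 = -30 deg
  cos(-30 deg) = 0.8660, sin(-30 deg) = -0.5000
  joint[3] = (10.1441, -0.4978) + 11.2 * (0.8660, -0.5000) = (10.1441 + 9.6995, -0.4978 + -5.6000) = (19.8436, -6.0978)
End effector: (19.8436, -6.0978)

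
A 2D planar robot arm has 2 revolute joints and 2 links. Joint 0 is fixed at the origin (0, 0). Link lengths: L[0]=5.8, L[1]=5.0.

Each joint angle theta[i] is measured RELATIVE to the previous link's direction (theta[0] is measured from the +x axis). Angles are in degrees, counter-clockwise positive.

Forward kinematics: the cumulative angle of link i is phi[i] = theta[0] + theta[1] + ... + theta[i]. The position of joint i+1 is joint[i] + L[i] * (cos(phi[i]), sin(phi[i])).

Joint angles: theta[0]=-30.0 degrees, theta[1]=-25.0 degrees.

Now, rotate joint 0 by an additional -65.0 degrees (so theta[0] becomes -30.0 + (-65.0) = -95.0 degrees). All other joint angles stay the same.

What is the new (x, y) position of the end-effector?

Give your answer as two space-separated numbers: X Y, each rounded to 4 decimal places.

Answer: -3.0055 -10.1081

Derivation:
joint[0] = (0.0000, 0.0000)  (base)
link 0: phi[0] = -95 = -95 deg
  cos(-95 deg) = -0.0872, sin(-95 deg) = -0.9962
  joint[1] = (0.0000, 0.0000) + 5.8 * (-0.0872, -0.9962) = (0.0000 + -0.5055, 0.0000 + -5.7779) = (-0.5055, -5.7779)
link 1: phi[1] = -95 + -25 = -120 deg
  cos(-120 deg) = -0.5000, sin(-120 deg) = -0.8660
  joint[2] = (-0.5055, -5.7779) + 5 * (-0.5000, -0.8660) = (-0.5055 + -2.5000, -5.7779 + -4.3301) = (-3.0055, -10.1081)
End effector: (-3.0055, -10.1081)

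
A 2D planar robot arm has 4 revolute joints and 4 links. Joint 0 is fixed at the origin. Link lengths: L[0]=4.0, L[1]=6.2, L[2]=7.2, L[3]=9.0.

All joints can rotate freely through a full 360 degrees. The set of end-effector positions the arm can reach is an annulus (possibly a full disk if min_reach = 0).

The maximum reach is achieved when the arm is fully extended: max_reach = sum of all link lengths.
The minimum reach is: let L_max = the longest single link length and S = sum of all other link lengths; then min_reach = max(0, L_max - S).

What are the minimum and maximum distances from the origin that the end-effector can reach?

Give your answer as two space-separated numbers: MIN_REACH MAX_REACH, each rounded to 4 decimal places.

Answer: 0.0000 26.4000

Derivation:
Link lengths: [4.0, 6.2, 7.2, 9.0]
max_reach = 4 + 6.2 + 7.2 + 9 = 26.4
L_max = max([4.0, 6.2, 7.2, 9.0]) = 9
S (sum of others) = 26.4 - 9 = 17.4
min_reach = max(0, 9 - 17.4) = max(0, -8.4) = 0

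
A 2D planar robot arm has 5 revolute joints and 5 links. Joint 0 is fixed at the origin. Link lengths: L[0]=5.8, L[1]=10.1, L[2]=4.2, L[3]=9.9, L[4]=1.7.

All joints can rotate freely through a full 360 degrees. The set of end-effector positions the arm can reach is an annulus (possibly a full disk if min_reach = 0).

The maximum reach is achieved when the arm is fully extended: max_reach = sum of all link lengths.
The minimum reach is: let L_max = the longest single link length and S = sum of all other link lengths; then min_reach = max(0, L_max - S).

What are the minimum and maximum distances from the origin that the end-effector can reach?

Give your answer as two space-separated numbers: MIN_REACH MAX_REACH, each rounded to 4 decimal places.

Answer: 0.0000 31.7000

Derivation:
Link lengths: [5.8, 10.1, 4.2, 9.9, 1.7]
max_reach = 5.8 + 10.1 + 4.2 + 9.9 + 1.7 = 31.7
L_max = max([5.8, 10.1, 4.2, 9.9, 1.7]) = 10.1
S (sum of others) = 31.7 - 10.1 = 21.6
min_reach = max(0, 10.1 - 21.6) = max(0, -11.5) = 0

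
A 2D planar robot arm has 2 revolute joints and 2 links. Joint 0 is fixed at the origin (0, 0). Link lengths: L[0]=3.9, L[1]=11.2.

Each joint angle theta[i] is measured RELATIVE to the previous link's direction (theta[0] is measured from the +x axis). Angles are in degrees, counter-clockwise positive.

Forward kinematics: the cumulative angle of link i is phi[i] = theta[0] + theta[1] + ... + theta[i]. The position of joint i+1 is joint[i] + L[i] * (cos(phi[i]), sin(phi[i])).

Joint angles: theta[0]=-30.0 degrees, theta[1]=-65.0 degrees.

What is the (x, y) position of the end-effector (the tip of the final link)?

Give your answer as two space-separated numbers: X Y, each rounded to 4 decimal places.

joint[0] = (0.0000, 0.0000)  (base)
link 0: phi[0] = -30 = -30 deg
  cos(-30 deg) = 0.8660, sin(-30 deg) = -0.5000
  joint[1] = (0.0000, 0.0000) + 3.9 * (0.8660, -0.5000) = (0.0000 + 3.3775, 0.0000 + -1.9500) = (3.3775, -1.9500)
link 1: phi[1] = -30 + -65 = -95 deg
  cos(-95 deg) = -0.0872, sin(-95 deg) = -0.9962
  joint[2] = (3.3775, -1.9500) + 11.2 * (-0.0872, -0.9962) = (3.3775 + -0.9761, -1.9500 + -11.1574) = (2.4014, -13.1074)
End effector: (2.4014, -13.1074)

Answer: 2.4014 -13.1074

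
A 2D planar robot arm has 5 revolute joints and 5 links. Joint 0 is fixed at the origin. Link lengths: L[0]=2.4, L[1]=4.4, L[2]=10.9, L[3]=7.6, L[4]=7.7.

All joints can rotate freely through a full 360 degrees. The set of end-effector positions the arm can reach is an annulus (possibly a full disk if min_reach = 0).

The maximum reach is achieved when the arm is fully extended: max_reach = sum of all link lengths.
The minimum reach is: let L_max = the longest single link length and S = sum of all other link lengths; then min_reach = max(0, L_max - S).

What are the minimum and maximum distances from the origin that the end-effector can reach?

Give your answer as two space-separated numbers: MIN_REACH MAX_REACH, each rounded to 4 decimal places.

Link lengths: [2.4, 4.4, 10.9, 7.6, 7.7]
max_reach = 2.4 + 4.4 + 10.9 + 7.6 + 7.7 = 33
L_max = max([2.4, 4.4, 10.9, 7.6, 7.7]) = 10.9
S (sum of others) = 33 - 10.9 = 22.1
min_reach = max(0, 10.9 - 22.1) = max(0, -11.2) = 0

Answer: 0.0000 33.0000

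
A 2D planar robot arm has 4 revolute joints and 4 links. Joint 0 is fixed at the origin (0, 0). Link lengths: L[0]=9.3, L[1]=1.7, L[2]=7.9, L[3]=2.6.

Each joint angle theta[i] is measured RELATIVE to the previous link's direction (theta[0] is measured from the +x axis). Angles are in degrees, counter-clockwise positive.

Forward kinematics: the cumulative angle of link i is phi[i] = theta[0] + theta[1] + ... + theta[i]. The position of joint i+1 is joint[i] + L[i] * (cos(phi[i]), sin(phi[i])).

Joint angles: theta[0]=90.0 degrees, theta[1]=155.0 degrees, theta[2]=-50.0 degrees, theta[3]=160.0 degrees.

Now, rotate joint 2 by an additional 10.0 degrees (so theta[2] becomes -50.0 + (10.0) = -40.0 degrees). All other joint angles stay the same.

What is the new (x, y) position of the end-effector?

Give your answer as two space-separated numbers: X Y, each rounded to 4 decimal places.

joint[0] = (0.0000, 0.0000)  (base)
link 0: phi[0] = 90 = 90 deg
  cos(90 deg) = 0.0000, sin(90 deg) = 1.0000
  joint[1] = (0.0000, 0.0000) + 9.3 * (0.0000, 1.0000) = (0.0000 + 0.0000, 0.0000 + 9.3000) = (0.0000, 9.3000)
link 1: phi[1] = 90 + 155 = 245 deg
  cos(245 deg) = -0.4226, sin(245 deg) = -0.9063
  joint[2] = (0.0000, 9.3000) + 1.7 * (-0.4226, -0.9063) = (0.0000 + -0.7185, 9.3000 + -1.5407) = (-0.7185, 7.7593)
link 2: phi[2] = 90 + 155 + -40 = 205 deg
  cos(205 deg) = -0.9063, sin(205 deg) = -0.4226
  joint[3] = (-0.7185, 7.7593) + 7.9 * (-0.9063, -0.4226) = (-0.7185 + -7.1598, 7.7593 + -3.3387) = (-7.8783, 4.4206)
link 3: phi[3] = 90 + 155 + -40 + 160 = 365 deg
  cos(365 deg) = 0.9962, sin(365 deg) = 0.0872
  joint[4] = (-7.8783, 4.4206) + 2.6 * (0.9962, 0.0872) = (-7.8783 + 2.5901, 4.4206 + 0.2266) = (-5.2882, 4.6472)
End effector: (-5.2882, 4.6472)

Answer: -5.2882 4.6472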